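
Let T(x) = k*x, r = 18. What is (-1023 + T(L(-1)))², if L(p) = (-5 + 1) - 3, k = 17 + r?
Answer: 1607824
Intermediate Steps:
k = 35 (k = 17 + 18 = 35)
L(p) = -7 (L(p) = -4 - 3 = -7)
T(x) = 35*x
(-1023 + T(L(-1)))² = (-1023 + 35*(-7))² = (-1023 - 245)² = (-1268)² = 1607824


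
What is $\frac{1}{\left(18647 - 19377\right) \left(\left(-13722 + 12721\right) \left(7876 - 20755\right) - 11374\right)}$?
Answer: $- \frac{1}{9402768650} \approx -1.0635 \cdot 10^{-10}$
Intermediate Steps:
$\frac{1}{\left(18647 - 19377\right) \left(\left(-13722 + 12721\right) \left(7876 - 20755\right) - 11374\right)} = \frac{1}{\left(-730\right) \left(- 1001 \left(7876 - 20755\right) - 11374\right)} = \frac{1}{\left(-730\right) \left(\left(-1001\right) \left(-12879\right) - 11374\right)} = \frac{1}{\left(-730\right) \left(12891879 - 11374\right)} = \frac{1}{\left(-730\right) 12880505} = \frac{1}{-9402768650} = - \frac{1}{9402768650}$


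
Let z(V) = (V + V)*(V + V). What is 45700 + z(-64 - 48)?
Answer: 95876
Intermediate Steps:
z(V) = 4*V² (z(V) = (2*V)*(2*V) = 4*V²)
45700 + z(-64 - 48) = 45700 + 4*(-64 - 48)² = 45700 + 4*(-112)² = 45700 + 4*12544 = 45700 + 50176 = 95876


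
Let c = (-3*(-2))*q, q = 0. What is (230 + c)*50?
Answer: 11500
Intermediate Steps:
c = 0 (c = -3*(-2)*0 = 6*0 = 0)
(230 + c)*50 = (230 + 0)*50 = 230*50 = 11500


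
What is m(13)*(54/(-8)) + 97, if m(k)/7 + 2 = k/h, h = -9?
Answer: 1039/4 ≈ 259.75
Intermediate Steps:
m(k) = -14 - 7*k/9 (m(k) = -14 + 7*(k/(-9)) = -14 + 7*(k*(-1/9)) = -14 + 7*(-k/9) = -14 - 7*k/9)
m(13)*(54/(-8)) + 97 = (-14 - 7/9*13)*(54/(-8)) + 97 = (-14 - 91/9)*(54*(-1/8)) + 97 = -217/9*(-27/4) + 97 = 651/4 + 97 = 1039/4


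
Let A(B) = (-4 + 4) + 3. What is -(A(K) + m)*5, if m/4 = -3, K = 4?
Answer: 45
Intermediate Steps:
m = -12 (m = 4*(-3) = -12)
A(B) = 3 (A(B) = 0 + 3 = 3)
-(A(K) + m)*5 = -(3 - 12)*5 = -1*(-9)*5 = 9*5 = 45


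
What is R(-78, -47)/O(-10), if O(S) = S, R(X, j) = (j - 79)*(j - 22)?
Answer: -4347/5 ≈ -869.40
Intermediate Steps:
R(X, j) = (-79 + j)*(-22 + j)
R(-78, -47)/O(-10) = (1738 + (-47)² - 101*(-47))/(-10) = (1738 + 2209 + 4747)*(-⅒) = 8694*(-⅒) = -4347/5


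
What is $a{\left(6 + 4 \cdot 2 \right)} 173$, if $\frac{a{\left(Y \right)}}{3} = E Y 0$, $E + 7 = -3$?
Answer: $0$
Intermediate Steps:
$E = -10$ ($E = -7 - 3 = -10$)
$a{\left(Y \right)} = 0$ ($a{\left(Y \right)} = 3 \left(- 10 Y 0\right) = 3 \left(\left(-10\right) 0\right) = 3 \cdot 0 = 0$)
$a{\left(6 + 4 \cdot 2 \right)} 173 = 0 \cdot 173 = 0$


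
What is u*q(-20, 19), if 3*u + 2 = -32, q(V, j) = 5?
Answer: -170/3 ≈ -56.667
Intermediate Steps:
u = -34/3 (u = -⅔ + (⅓)*(-32) = -⅔ - 32/3 = -34/3 ≈ -11.333)
u*q(-20, 19) = -34/3*5 = -170/3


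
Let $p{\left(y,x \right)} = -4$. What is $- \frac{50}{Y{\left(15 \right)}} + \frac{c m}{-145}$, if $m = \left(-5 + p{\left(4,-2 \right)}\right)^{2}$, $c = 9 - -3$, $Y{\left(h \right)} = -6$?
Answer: $\frac{709}{435} \approx 1.6299$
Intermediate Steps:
$c = 12$ ($c = 9 + 3 = 12$)
$m = 81$ ($m = \left(-5 - 4\right)^{2} = \left(-9\right)^{2} = 81$)
$- \frac{50}{Y{\left(15 \right)}} + \frac{c m}{-145} = - \frac{50}{-6} + \frac{12 \cdot 81}{-145} = \left(-50\right) \left(- \frac{1}{6}\right) + 972 \left(- \frac{1}{145}\right) = \frac{25}{3} - \frac{972}{145} = \frac{709}{435}$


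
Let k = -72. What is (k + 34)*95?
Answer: -3610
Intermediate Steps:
(k + 34)*95 = (-72 + 34)*95 = -38*95 = -3610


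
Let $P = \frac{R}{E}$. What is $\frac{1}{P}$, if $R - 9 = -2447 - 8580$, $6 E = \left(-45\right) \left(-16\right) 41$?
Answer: $- \frac{2460}{5509} \approx -0.44654$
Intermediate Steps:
$E = 4920$ ($E = \frac{\left(-45\right) \left(-16\right) 41}{6} = \frac{720 \cdot 41}{6} = \frac{1}{6} \cdot 29520 = 4920$)
$R = -11018$ ($R = 9 - 11027 = -11018$)
$P = - \frac{5509}{2460}$ ($P = - \frac{11018}{4920} = \left(-11018\right) \frac{1}{4920} = - \frac{5509}{2460} \approx -2.2394$)
$\frac{1}{P} = \frac{1}{- \frac{5509}{2460}} = - \frac{2460}{5509}$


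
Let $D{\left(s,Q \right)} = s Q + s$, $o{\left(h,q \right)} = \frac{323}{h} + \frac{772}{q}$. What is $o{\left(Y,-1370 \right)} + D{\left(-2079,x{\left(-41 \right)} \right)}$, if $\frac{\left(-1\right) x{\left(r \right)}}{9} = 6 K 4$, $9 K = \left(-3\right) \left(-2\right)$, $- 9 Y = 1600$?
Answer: $\frac{65166980621}{219200} \approx 2.9729 \cdot 10^{5}$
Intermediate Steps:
$Y = - \frac{1600}{9}$ ($Y = \left(- \frac{1}{9}\right) 1600 = - \frac{1600}{9} \approx -177.78$)
$K = \frac{2}{3}$ ($K = \frac{\left(-3\right) \left(-2\right)}{9} = \frac{1}{9} \cdot 6 = \frac{2}{3} \approx 0.66667$)
$x{\left(r \right)} = -144$ ($x{\left(r \right)} = - 9 \cdot 6 \cdot \frac{2}{3} \cdot 4 = - 9 \cdot 4 \cdot 4 = \left(-9\right) 16 = -144$)
$D{\left(s,Q \right)} = s + Q s$ ($D{\left(s,Q \right)} = Q s + s = s + Q s$)
$o{\left(Y,-1370 \right)} + D{\left(-2079,x{\left(-41 \right)} \right)} = \left(\frac{323}{- \frac{1600}{9}} + \frac{772}{-1370}\right) - 2079 \left(1 - 144\right) = \left(323 \left(- \frac{9}{1600}\right) + 772 \left(- \frac{1}{1370}\right)\right) - -297297 = \left(- \frac{2907}{1600} - \frac{386}{685}\right) + 297297 = - \frac{521779}{219200} + 297297 = \frac{65166980621}{219200}$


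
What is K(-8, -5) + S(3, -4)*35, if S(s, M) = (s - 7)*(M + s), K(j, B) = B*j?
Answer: 180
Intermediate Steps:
S(s, M) = (-7 + s)*(M + s)
K(-8, -5) + S(3, -4)*35 = -5*(-8) + (3**2 - 7*(-4) - 7*3 - 4*3)*35 = 40 + (9 + 28 - 21 - 12)*35 = 40 + 4*35 = 40 + 140 = 180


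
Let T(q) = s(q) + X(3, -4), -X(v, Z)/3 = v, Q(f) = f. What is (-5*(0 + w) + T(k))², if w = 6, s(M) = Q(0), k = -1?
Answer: 1521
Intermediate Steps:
X(v, Z) = -3*v
s(M) = 0
T(q) = -9 (T(q) = 0 - 3*3 = 0 - 9 = -9)
(-5*(0 + w) + T(k))² = (-5*(0 + 6) - 9)² = (-5*6 - 9)² = (-30 - 9)² = (-39)² = 1521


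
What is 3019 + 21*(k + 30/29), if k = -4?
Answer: 85745/29 ≈ 2956.7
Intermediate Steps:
3019 + 21*(k + 30/29) = 3019 + 21*(-4 + 30/29) = 3019 + 21*(-86/29) = 3019 - 1806/29 = 85745/29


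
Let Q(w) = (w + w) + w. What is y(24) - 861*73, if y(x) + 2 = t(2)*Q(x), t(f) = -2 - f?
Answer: -63143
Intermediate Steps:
Q(w) = 3*w (Q(w) = 2*w + w = 3*w)
y(x) = -2 - 12*x (y(x) = -2 + (-2 - 1*2)*(3*x) = -2 + (-2 - 2)*(3*x) = -2 - 12*x)
y(24) - 861*73 = (-2 - 12*24) - 861*73 = (-2 - 288) - 62853 = -290 - 62853 = -63143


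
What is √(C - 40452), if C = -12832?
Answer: 2*I*√13321 ≈ 230.83*I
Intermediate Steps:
√(C - 40452) = √(-12832 - 40452) = √(-53284) = 2*I*√13321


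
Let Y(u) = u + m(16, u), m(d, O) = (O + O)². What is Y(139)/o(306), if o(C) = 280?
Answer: 77423/280 ≈ 276.51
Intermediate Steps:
m(d, O) = 4*O² (m(d, O) = (2*O)² = 4*O²)
Y(u) = u + 4*u²
Y(139)/o(306) = (139*(1 + 4*139))/280 = (139*(1 + 556))*(1/280) = (139*557)*(1/280) = 77423*(1/280) = 77423/280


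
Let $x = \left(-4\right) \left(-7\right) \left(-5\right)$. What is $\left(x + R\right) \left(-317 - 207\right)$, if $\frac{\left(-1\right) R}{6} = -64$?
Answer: $-127856$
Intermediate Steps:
$R = 384$ ($R = \left(-6\right) \left(-64\right) = 384$)
$x = -140$ ($x = 28 \left(-5\right) = -140$)
$\left(x + R\right) \left(-317 - 207\right) = \left(-140 + 384\right) \left(-317 - 207\right) = 244 \left(-524\right) = -127856$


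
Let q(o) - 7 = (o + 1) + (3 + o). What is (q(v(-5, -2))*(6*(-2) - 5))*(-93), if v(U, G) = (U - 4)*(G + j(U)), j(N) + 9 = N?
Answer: 472719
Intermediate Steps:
j(N) = -9 + N
v(U, G) = (-4 + U)*(-9 + G + U) (v(U, G) = (U - 4)*(G + (-9 + U)) = (-4 + U)*(-9 + G + U))
q(o) = 11 + 2*o (q(o) = 7 + ((o + 1) + (3 + o)) = 7 + ((1 + o) + (3 + o)) = 7 + (4 + 2*o) = 11 + 2*o)
(q(v(-5, -2))*(6*(-2) - 5))*(-93) = ((11 + 2*(36 + (-5)**2 - 13*(-5) - 4*(-2) - 2*(-5)))*(6*(-2) - 5))*(-93) = ((11 + 2*(36 + 25 + 65 + 8 + 10))*(-12 - 5))*(-93) = ((11 + 2*144)*(-17))*(-93) = ((11 + 288)*(-17))*(-93) = (299*(-17))*(-93) = -5083*(-93) = 472719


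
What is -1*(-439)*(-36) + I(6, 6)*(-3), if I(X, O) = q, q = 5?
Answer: -15819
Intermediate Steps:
I(X, O) = 5
-1*(-439)*(-36) + I(6, 6)*(-3) = -1*(-439)*(-36) + 5*(-3) = 439*(-36) - 15 = -15804 - 15 = -15819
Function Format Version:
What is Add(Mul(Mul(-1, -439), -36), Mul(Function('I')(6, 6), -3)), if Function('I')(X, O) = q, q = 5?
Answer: -15819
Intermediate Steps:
Function('I')(X, O) = 5
Add(Mul(Mul(-1, -439), -36), Mul(Function('I')(6, 6), -3)) = Add(Mul(Mul(-1, -439), -36), Mul(5, -3)) = Add(Mul(439, -36), -15) = Add(-15804, -15) = -15819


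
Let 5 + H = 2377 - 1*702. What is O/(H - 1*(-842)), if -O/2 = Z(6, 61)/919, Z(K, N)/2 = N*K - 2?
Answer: -91/144283 ≈ -0.00063070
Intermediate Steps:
H = 1670 (H = -5 + (2377 - 1*702) = -5 + (2377 - 702) = -5 + 1675 = 1670)
Z(K, N) = -4 + 2*K*N (Z(K, N) = 2*(N*K - 2) = 2*(K*N - 2) = 2*(-2 + K*N) = -4 + 2*K*N)
O = -1456/919 (O = -2*(-4 + 2*6*61)/919 = -2*(-4 + 732)/919 = -1456/919 ≈ -1.5843)
O/(H - 1*(-842)) = -1456/(919*(1670 - 1*(-842))) = -1456/(919*(1670 + 842)) = -1456/919/2512 = -1456/919*1/2512 = -91/144283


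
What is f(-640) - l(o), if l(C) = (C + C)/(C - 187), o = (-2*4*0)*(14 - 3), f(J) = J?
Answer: -640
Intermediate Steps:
o = 0 (o = -8*0*11 = 0*11 = 0)
l(C) = 2*C/(-187 + C) (l(C) = (2*C)/(-187 + C) = 2*C/(-187 + C))
f(-640) - l(o) = -640 - 2*0/(-187 + 0) = -640 - 2*0/(-187) = -640 - 2*0*(-1)/187 = -640 - 1*0 = -640 + 0 = -640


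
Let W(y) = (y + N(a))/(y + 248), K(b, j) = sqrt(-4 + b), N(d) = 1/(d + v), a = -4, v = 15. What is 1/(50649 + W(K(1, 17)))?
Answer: 376947436294/19092010857411229 - 29997*I*sqrt(3)/19092010857411229 ≈ 1.9744e-5 - 2.7214e-12*I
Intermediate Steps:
N(d) = 1/(15 + d) (N(d) = 1/(d + 15) = 1/(15 + d))
W(y) = (1/11 + y)/(248 + y) (W(y) = (y + 1/(15 - 4))/(y + 248) = (y + 1/11)/(248 + y) = (1/11 + y)/(248 + y))
1/(50649 + W(K(1, 17))) = 1/(50649 + (1/11 + sqrt(-4 + 1))/(248 + sqrt(-4 + 1))) = 1/(50649 + (1/11 + sqrt(-3))/(248 + sqrt(-3))) = 1/(50649 + (1/11 + I*sqrt(3))/(248 + I*sqrt(3)))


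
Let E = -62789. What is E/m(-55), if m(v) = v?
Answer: 62789/55 ≈ 1141.6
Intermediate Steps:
E/m(-55) = -62789/(-55) = -62789*(-1/55) = 62789/55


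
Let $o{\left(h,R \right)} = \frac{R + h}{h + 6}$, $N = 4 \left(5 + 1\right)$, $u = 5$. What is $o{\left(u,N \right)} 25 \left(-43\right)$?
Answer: $- \frac{31175}{11} \approx -2834.1$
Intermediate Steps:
$N = 24$ ($N = 4 \cdot 6 = 24$)
$o{\left(h,R \right)} = \frac{R + h}{6 + h}$
$o{\left(u,N \right)} 25 \left(-43\right) = \frac{24 + 5}{6 + 5} \cdot 25 \left(-43\right) = \frac{1}{11} \cdot 29 \cdot 25 \left(-43\right) = \frac{29}{11} \cdot 25 \left(-43\right) = \frac{725}{11} \left(-43\right) = - \frac{31175}{11}$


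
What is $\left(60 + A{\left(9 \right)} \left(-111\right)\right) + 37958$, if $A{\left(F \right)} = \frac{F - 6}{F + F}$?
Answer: $\frac{75999}{2} \approx 38000.0$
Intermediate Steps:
$A{\left(F \right)} = \frac{-6 + F}{2 F}$
$\left(60 + A{\left(9 \right)} \left(-111\right)\right) + 37958 = \left(60 + \frac{-6 + 9}{2 \cdot 9} \left(-111\right)\right) + 37958 = \left(60 + \frac{1}{2} \cdot \frac{1}{9} \cdot 3 \left(-111\right)\right) + 37958 = \left(60 + \frac{1}{6} \left(-111\right)\right) + 37958 = \left(60 - \frac{37}{2}\right) + 37958 = \frac{83}{2} + 37958 = \frac{75999}{2}$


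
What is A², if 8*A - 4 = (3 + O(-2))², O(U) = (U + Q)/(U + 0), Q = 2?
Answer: 169/64 ≈ 2.6406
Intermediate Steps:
O(U) = (2 + U)/U (O(U) = (U + 2)/(U + 0) = (2 + U)/U)
A = 13/8 (A = ½ + (3 + (2 - 2)/(-2))²/8 = ½ + (3 - ½*0)²/8 = ½ + (3 + 0)²/8 = ½ + (⅛)*3² = ½ + (⅛)*9 = ½ + 9/8 = 13/8 ≈ 1.6250)
A² = (13/8)² = 169/64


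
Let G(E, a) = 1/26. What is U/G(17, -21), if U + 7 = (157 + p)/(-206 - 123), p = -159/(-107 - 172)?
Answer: -5949658/30597 ≈ -194.45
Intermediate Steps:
G(E, a) = 1/26
p = 53/93 (p = -159/(-279) = -159*(-1/279) = 53/93 ≈ 0.56989)
U = -228833/30597 (U = -7 + (157 + 53/93)/(-206 - 123) = -7 + (14654/93)/(-329) = -7 + (14654/93)*(-1/329) = -7 - 14654/30597 = -228833/30597 ≈ -7.4789)
U/G(17, -21) = -228833/(30597*1/26) = -228833/30597*26 = -5949658/30597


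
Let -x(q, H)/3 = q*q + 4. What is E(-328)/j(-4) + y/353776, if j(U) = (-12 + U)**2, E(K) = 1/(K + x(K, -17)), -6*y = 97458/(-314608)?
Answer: 687602109/5137197869698048 ≈ 1.3385e-7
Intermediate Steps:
x(q, H) = -12 - 3*q**2 (x(q, H) = -3*(q*q + 4) = -3*(q**2 + 4) = -3*(4 + q**2) = -12 - 3*q**2)
y = 16243/314608 (y = -16243/(-314608) = -16243*(-1)/314608 = -1/6*(-48729/157304) = 16243/314608 ≈ 0.051629)
E(K) = 1/(-12 + K - 3*K**2) (E(K) = 1/(K + (-12 - 3*K**2)) = 1/(-12 + K - 3*K**2))
E(-328)/j(-4) + y/353776 = (-1/(12 - 1*(-328) + 3*(-328)**2))/((-12 - 4)**2) + (16243/314608)/353776 = (-1/(12 + 328 + 3*107584))/((-16)**2) + (16243/314608)*(1/353776) = -1/(12 + 328 + 322752)/256 + 16243/111300759808 = -1/323092*(1/256) + 16243/111300759808 = -1*1/323092*(1/256) + 16243/111300759808 = -1/323092*1/256 + 16243/111300759808 = -1/82711552 + 16243/111300759808 = 687602109/5137197869698048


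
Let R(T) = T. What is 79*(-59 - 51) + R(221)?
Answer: -8469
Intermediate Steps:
79*(-59 - 51) + R(221) = 79*(-59 - 51) + 221 = 79*(-110) + 221 = -8690 + 221 = -8469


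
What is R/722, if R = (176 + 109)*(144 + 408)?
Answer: 4140/19 ≈ 217.89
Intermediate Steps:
R = 157320 (R = 285*552 = 157320)
R/722 = 157320/722 = 157320*(1/722) = 4140/19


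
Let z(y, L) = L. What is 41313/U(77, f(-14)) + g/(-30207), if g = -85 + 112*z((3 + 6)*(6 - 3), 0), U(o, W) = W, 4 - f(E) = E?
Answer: 46220123/20138 ≈ 2295.2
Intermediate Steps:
f(E) = 4 - E
g = -85 (g = -85 + 112*0 = -85 + 0 = -85)
41313/U(77, f(-14)) + g/(-30207) = 41313/(4 - 1*(-14)) - 85/(-30207) = 41313/(4 + 14) - 85*(-1/30207) = 41313/18 + 85/30207 = 41313*(1/18) + 85/30207 = 13771/6 + 85/30207 = 46220123/20138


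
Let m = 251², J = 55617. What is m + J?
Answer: 118618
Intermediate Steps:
m = 63001
m + J = 63001 + 55617 = 118618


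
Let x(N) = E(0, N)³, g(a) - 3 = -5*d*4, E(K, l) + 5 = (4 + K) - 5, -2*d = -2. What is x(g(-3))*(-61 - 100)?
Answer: 34776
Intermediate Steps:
d = 1 (d = -½*(-2) = 1)
E(K, l) = -6 + K (E(K, l) = -5 + ((4 + K) - 5) = -5 + (-1 + K) = -6 + K)
g(a) = -17 (g(a) = 3 - 5*1*4 = 3 - 5*4 = 3 - 20 = -17)
x(N) = -216 (x(N) = (-6 + 0)³ = (-6)³ = -216)
x(g(-3))*(-61 - 100) = -216*(-61 - 100) = -216*(-161) = 34776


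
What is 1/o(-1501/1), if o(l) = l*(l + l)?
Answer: 1/4506002 ≈ 2.2193e-7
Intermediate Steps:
o(l) = 2*l**2 (o(l) = l*(2*l) = 2*l**2)
1/o(-1501/1) = 1/(2*(-1501/1)**2) = 1/(2*(-1501*1)**2) = 1/(2*(-1501)**2) = 1/(2*2253001) = 1/4506002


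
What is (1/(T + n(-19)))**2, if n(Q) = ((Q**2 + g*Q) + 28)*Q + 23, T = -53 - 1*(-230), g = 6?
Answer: 1/25250625 ≈ 3.9603e-8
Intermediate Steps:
T = 177 (T = -53 + 230 = 177)
n(Q) = 23 + Q*(28 + Q**2 + 6*Q) (n(Q) = ((Q**2 + 6*Q) + 28)*Q + 23 = (28 + Q**2 + 6*Q)*Q + 23 = Q*(28 + Q**2 + 6*Q) + 23 = 23 + Q*(28 + Q**2 + 6*Q))
(1/(T + n(-19)))**2 = (1/(177 + (23 + (-19)**3 + 6*(-19)**2 + 28*(-19))))**2 = (1/(177 + (23 - 6859 + 6*361 - 532)))**2 = (1/(177 + (23 - 6859 + 2166 - 532)))**2 = (1/(177 - 5202))**2 = (1/(-5025))**2 = (-1/5025)**2 = 1/25250625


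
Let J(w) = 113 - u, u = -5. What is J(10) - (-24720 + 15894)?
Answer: 8944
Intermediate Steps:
J(w) = 118 (J(w) = 113 - 1*(-5) = 113 + 5 = 118)
J(10) - (-24720 + 15894) = 118 - (-24720 + 15894) = 118 - 1*(-8826) = 118 + 8826 = 8944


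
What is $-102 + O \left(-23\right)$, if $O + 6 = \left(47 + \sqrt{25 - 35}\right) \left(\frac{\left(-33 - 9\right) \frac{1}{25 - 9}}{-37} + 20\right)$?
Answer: $- \frac{6411565}{296} - \frac{136643 i \sqrt{10}}{296} \approx -21661.0 - 1459.8 i$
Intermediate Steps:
$O = \frac{277451}{296} + \frac{5941 i \sqrt{10}}{296}$ ($O = -6 + \left(47 + \sqrt{25 - 35}\right) \left(\frac{\left(-33 - 9\right) \frac{1}{25 - 9}}{-37} + 20\right) = -6 + \left(47 + \sqrt{-10}\right) \left(- \frac{42}{16} \left(- \frac{1}{37}\right) + 20\right) = -6 + \left(47 + i \sqrt{10}\right) \left(\left(-42\right) \frac{1}{16} \left(- \frac{1}{37}\right) + 20\right) = -6 + \left(47 + i \sqrt{10}\right) \left(\left(- \frac{21}{8}\right) \left(- \frac{1}{37}\right) + 20\right) = -6 + \left(47 + i \sqrt{10}\right) \left(\frac{21}{296} + 20\right) = -6 + \left(47 + i \sqrt{10}\right) \frac{5941}{296} = -6 + \left(\frac{279227}{296} + \frac{5941 i \sqrt{10}}{296}\right) = \frac{277451}{296} + \frac{5941 i \sqrt{10}}{296} \approx 937.33 + 63.47 i$)
$-102 + O \left(-23\right) = -102 + \left(\frac{277451}{296} + \frac{5941 i \sqrt{10}}{296}\right) \left(-23\right) = -102 - \left(\frac{6381373}{296} + \frac{136643 i \sqrt{10}}{296}\right) = - \frac{6411565}{296} - \frac{136643 i \sqrt{10}}{296}$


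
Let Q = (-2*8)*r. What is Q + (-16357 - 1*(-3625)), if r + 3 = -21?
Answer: -12348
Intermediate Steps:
r = -24 (r = -3 - 21 = -24)
Q = 384 (Q = -2*8*(-24) = -16*(-24) = 384)
Q + (-16357 - 1*(-3625)) = 384 + (-16357 - 1*(-3625)) = 384 + (-16357 + 3625) = 384 - 12732 = -12348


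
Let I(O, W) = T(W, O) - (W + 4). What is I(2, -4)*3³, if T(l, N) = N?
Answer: 54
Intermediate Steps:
I(O, W) = -4 + O - W (I(O, W) = O - (W + 4) = O - (4 + W) = O + (-4 - W) = -4 + O - W)
I(2, -4)*3³ = (-4 + 2 - 1*(-4))*3³ = (-4 + 2 + 4)*27 = 2*27 = 54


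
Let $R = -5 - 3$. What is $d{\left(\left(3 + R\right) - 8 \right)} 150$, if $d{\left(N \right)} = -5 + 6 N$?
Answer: $-12450$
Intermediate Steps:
$R = -8$
$d{\left(\left(3 + R\right) - 8 \right)} 150 = \left(-5 + 6 \left(\left(3 - 8\right) - 8\right)\right) 150 = \left(-5 + 6 \left(-5 - 8\right)\right) 150 = \left(-5 + 6 \left(-13\right)\right) 150 = \left(-5 - 78\right) 150 = \left(-83\right) 150 = -12450$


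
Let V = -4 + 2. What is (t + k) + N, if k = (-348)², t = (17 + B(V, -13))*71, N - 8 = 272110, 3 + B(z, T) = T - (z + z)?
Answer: 393577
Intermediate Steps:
V = -2
B(z, T) = -3 + T - 2*z (B(z, T) = -3 + (T - (z + z)) = -3 + (T - 2*z) = -3 + T - 2*z)
N = 272118 (N = 8 + 272110 = 272118)
t = 355 (t = (17 + (-3 - 13 - 2*(-2)))*71 = (17 + (-3 - 13 + 4))*71 = (17 - 12)*71 = 5*71 = 355)
k = 121104
(t + k) + N = (355 + 121104) + 272118 = 121459 + 272118 = 393577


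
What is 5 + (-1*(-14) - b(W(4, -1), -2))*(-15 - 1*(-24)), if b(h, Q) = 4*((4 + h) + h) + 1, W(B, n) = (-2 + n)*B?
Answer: 842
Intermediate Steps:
W(B, n) = B*(-2 + n)
b(h, Q) = 17 + 8*h (b(h, Q) = 4*(4 + 2*h) + 1 = (16 + 8*h) + 1 = 17 + 8*h)
5 + (-1*(-14) - b(W(4, -1), -2))*(-15 - 1*(-24)) = 5 + (-1*(-14) - (17 + 8*(4*(-2 - 1))))*(-15 - 1*(-24)) = 5 + (14 - (17 + 8*(4*(-3))))*(-15 + 24) = 5 + (14 - (17 + 8*(-12)))*9 = 5 + (14 - (17 - 96))*9 = 5 + (14 - 1*(-79))*9 = 5 + (14 + 79)*9 = 5 + 93*9 = 5 + 837 = 842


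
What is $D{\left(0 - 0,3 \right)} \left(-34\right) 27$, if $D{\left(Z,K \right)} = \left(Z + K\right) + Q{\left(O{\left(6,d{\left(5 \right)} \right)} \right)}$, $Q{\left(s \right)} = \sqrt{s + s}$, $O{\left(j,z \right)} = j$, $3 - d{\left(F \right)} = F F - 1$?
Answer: $-2754 - 1836 \sqrt{3} \approx -5934.0$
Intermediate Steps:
$d{\left(F \right)} = 4 - F^{2}$ ($d{\left(F \right)} = 3 - \left(F F - 1\right) = 3 - \left(F^{2} - 1\right) = 3 - \left(-1 + F^{2}\right) = 4 - F^{2}$)
$Q{\left(s \right)} = \sqrt{2} \sqrt{s}$ ($Q{\left(s \right)} = \sqrt{2 s} = \sqrt{2} \sqrt{s}$)
$D{\left(Z,K \right)} = K + Z + 2 \sqrt{3}$ ($D{\left(Z,K \right)} = \left(Z + K\right) + \sqrt{2} \sqrt{6} = \left(K + Z\right) + 2 \sqrt{3} = K + Z + 2 \sqrt{3}$)
$D{\left(0 - 0,3 \right)} \left(-34\right) 27 = \left(3 + \left(0 - 0\right) + 2 \sqrt{3}\right) \left(-34\right) 27 = \left(3 + \left(0 + 0\right) + 2 \sqrt{3}\right) \left(-34\right) 27 = \left(3 + 0 + 2 \sqrt{3}\right) \left(-34\right) 27 = \left(3 + 2 \sqrt{3}\right) \left(-34\right) 27 = \left(-102 - 68 \sqrt{3}\right) 27 = -2754 - 1836 \sqrt{3}$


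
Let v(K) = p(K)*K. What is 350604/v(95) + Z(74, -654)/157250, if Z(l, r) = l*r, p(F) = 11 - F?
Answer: -12504207/282625 ≈ -44.243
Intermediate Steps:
v(K) = K*(11 - K) (v(K) = (11 - K)*K = K*(11 - K))
350604/v(95) + Z(74, -654)/157250 = 350604/((95*(11 - 1*95))) + (74*(-654))/157250 = 350604/((95*(11 - 95))) - 48396*1/157250 = 350604/((95*(-84))) - 654/2125 = 350604/(-7980) - 654/2125 = 350604*(-1/7980) - 654/2125 = -29217/665 - 654/2125 = -12504207/282625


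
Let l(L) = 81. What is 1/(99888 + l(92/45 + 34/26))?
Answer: 1/99969 ≈ 1.0003e-5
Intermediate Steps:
1/(99888 + l(92/45 + 34/26)) = 1/(99888 + 81) = 1/99969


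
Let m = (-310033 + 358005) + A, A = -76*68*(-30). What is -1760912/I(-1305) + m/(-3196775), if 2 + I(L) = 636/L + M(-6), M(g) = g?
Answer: 8622247940344/41558075 ≈ 2.0747e+5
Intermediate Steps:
I(L) = -8 + 636/L (I(L) = -2 + (636/L - 6) = -2 + (-6 + 636/L) = -8 + 636/L)
A = 155040 (A = -5168*(-30) = 155040)
m = 203012 (m = (-310033 + 358005) + 155040 = 47972 + 155040 = 203012)
-1760912/I(-1305) + m/(-3196775) = -1760912/(-8 + 636/(-1305)) + 203012/(-3196775) = -1760912/(-8 + 636*(-1/1305)) + 203012*(-1/3196775) = -1760912/(-8 - 212/435) - 203012/3196775 = -1760912/(-3692/435) - 203012/3196775 = -1760912*(-435/3692) - 203012/3196775 = 191499180/923 - 203012/3196775 = 8622247940344/41558075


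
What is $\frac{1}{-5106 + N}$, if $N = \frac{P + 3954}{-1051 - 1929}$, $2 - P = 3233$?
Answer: $- \frac{2980}{15216603} \approx -0.00019584$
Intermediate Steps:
$P = -3231$ ($P = 2 - 3233 = -3231$)
$N = - \frac{723}{2980}$ ($N = \frac{-3231 + 3954}{-1051 - 1929} = \frac{723}{-2980} = 723 \left(- \frac{1}{2980}\right) = - \frac{723}{2980} \approx -0.24262$)
$\frac{1}{-5106 + N} = \frac{1}{-5106 - \frac{723}{2980}} = \frac{1}{- \frac{15216603}{2980}} = - \frac{2980}{15216603}$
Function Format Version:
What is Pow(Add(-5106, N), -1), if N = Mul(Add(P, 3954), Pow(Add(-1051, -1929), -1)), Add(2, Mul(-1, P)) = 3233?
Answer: Rational(-2980, 15216603) ≈ -0.00019584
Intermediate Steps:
P = -3231 (P = Add(2, Mul(-1, 3233)) = Add(2, -3233) = -3231)
N = Rational(-723, 2980) (N = Mul(Add(-3231, 3954), Pow(Add(-1051, -1929), -1)) = Mul(723, Pow(-2980, -1)) = Mul(723, Rational(-1, 2980)) = Rational(-723, 2980) ≈ -0.24262)
Pow(Add(-5106, N), -1) = Pow(Add(-5106, Rational(-723, 2980)), -1) = Pow(Rational(-15216603, 2980), -1) = Rational(-2980, 15216603)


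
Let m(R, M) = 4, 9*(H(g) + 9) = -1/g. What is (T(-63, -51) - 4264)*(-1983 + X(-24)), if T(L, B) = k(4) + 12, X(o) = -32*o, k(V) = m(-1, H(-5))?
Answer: 5161320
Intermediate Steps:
H(g) = -9 - 1/(9*g) (H(g) = -9 + (-1/g)/9 = -9 - 1/(9*g))
k(V) = 4
T(L, B) = 16 (T(L, B) = 4 + 12 = 16)
(T(-63, -51) - 4264)*(-1983 + X(-24)) = (16 - 4264)*(-1983 - 32*(-24)) = -4248*(-1983 + 768) = -4248*(-1215) = 5161320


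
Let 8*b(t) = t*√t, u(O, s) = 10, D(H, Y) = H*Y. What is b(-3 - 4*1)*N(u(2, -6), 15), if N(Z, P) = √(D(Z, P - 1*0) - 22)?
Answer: -7*I*√14 ≈ -26.192*I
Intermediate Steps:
N(Z, P) = √(-22 + P*Z) (N(Z, P) = √(Z*(P - 1*0) - 22) = √(Z*(P + 0) - 22) = √(Z*P - 22) = √(P*Z - 22) = √(-22 + P*Z))
b(t) = t^(3/2)/8 (b(t) = (t*√t)/8 = t^(3/2)/8)
b(-3 - 4*1)*N(u(2, -6), 15) = ((-3 - 4*1)^(3/2)/8)*√(-22 + 15*10) = ((-3 - 4)^(3/2)/8)*√(-22 + 150) = ((-7)^(3/2)/8)*√128 = ((-7*I*√7)/8)*(8*√2) = (-7*I*√7/8)*(8*√2) = -7*I*√14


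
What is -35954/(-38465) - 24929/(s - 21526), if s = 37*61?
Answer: 1651691611/741182085 ≈ 2.2285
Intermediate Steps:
s = 2257
-35954/(-38465) - 24929/(s - 21526) = -35954/(-38465) - 24929/(2257 - 21526) = -35954*(-1/38465) - 24929/(-19269) = 35954/38465 - 24929*(-1/19269) = 35954/38465 + 24929/19269 = 1651691611/741182085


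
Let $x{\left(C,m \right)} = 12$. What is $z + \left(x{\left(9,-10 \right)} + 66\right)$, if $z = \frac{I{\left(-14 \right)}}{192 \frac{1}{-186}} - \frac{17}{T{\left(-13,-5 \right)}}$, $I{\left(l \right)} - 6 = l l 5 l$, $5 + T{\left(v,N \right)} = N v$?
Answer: $\frac{3207157}{240} \approx 13363.0$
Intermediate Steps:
$T{\left(v,N \right)} = -5 + N v$
$I{\left(l \right)} = 6 + 5 l^{3}$ ($I{\left(l \right)} = 6 + l l 5 l = 6 + l^{2} \cdot 5 l = 6 + 5 l^{2} l = 6 + 5 l^{3}$)
$z = \frac{3188437}{240}$ ($z = \frac{6 + 5 \left(-14\right)^{3}}{192 \frac{1}{-186}} - \frac{17}{-5 - -65} = \frac{6 + 5 \left(-2744\right)}{192 \left(- \frac{1}{186}\right)} - \frac{17}{-5 + 65} = \frac{6 - 13720}{- \frac{32}{31}} - \frac{17}{60} = \left(-13714\right) \left(- \frac{31}{32}\right) - \frac{17}{60} = \frac{212567}{16} - \frac{17}{60} = \frac{3188437}{240} \approx 13285.0$)
$z + \left(x{\left(9,-10 \right)} + 66\right) = \frac{3188437}{240} + \left(12 + 66\right) = \frac{3188437}{240} + 78 = \frac{3207157}{240}$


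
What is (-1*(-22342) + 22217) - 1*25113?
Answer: 19446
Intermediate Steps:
(-1*(-22342) + 22217) - 1*25113 = (22342 + 22217) - 25113 = 44559 - 25113 = 19446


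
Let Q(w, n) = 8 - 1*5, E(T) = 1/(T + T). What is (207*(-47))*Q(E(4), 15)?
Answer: -29187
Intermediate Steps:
E(T) = 1/(2*T)
Q(w, n) = 3 (Q(w, n) = 8 - 5 = 3)
(207*(-47))*Q(E(4), 15) = (207*(-47))*3 = -9729*3 = -29187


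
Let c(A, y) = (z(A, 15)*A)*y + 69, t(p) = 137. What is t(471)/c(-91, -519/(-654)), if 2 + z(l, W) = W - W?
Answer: 14933/23264 ≈ 0.64189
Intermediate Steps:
z(l, W) = -2 (z(l, W) = -2 + (W - W) = -2 + 0 = -2)
c(A, y) = 69 - 2*A*y (c(A, y) = (-2*A)*y + 69 = -2*A*y + 69 = 69 - 2*A*y)
t(471)/c(-91, -519/(-654)) = 137/(69 - 2*(-91)*(-519/(-654))) = 137/(69 - 2*(-91)*(-519*(-1/654))) = 137/(69 - 2*(-91)*173/218) = 137/(69 + 15743/109) = 137/(23264/109) = 137*(109/23264) = 14933/23264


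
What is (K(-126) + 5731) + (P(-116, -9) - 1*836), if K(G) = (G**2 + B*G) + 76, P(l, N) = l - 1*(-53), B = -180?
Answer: 43464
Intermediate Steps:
P(l, N) = 53 + l (P(l, N) = l + 53 = 53 + l)
K(G) = 76 + G**2 - 180*G (K(G) = (G**2 - 180*G) + 76 = 76 + G**2 - 180*G)
(K(-126) + 5731) + (P(-116, -9) - 1*836) = ((76 + (-126)**2 - 180*(-126)) + 5731) + ((53 - 116) - 1*836) = ((76 + 15876 + 22680) + 5731) + (-63 - 836) = (38632 + 5731) - 899 = 44363 - 899 = 43464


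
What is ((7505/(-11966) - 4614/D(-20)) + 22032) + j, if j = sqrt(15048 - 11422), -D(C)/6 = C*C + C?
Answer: 50093808257/2273540 + 7*sqrt(74) ≈ 22094.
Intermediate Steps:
D(C) = -6*C - 6*C**2 (D(C) = -6*(C*C + C) = -6*(C**2 + C) = -6*(C + C**2) = -6*C - 6*C**2)
j = 7*sqrt(74) (j = sqrt(3626) = 7*sqrt(74) ≈ 60.216)
((7505/(-11966) - 4614/D(-20)) + 22032) + j = ((7505/(-11966) - 4614*1/(120*(1 - 20))) + 22032) + 7*sqrt(74) = ((7505*(-1/11966) - 4614/((-6*(-20)*(-19)))) + 22032) + 7*sqrt(74) = ((-7505/11966 - 4614/(-2280)) + 22032) + 7*sqrt(74) = ((-7505/11966 - 4614*(-1/2280)) + 22032) + 7*sqrt(74) = ((-7505/11966 + 769/380) + 22032) + 7*sqrt(74) = (3174977/2273540 + 22032) + 7*sqrt(74) = 50093808257/2273540 + 7*sqrt(74)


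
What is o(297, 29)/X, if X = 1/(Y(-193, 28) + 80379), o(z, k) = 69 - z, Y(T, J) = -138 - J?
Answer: -18288564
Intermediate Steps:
X = 1/80213 (X = 1/((-138 - 1*28) + 80379) = 1/((-138 - 28) + 80379) = 1/(-166 + 80379) = 1/80213 ≈ 1.2467e-5)
o(297, 29)/X = (69 - 1*297)/(1/80213) = (69 - 297)*80213 = -228*80213 = -18288564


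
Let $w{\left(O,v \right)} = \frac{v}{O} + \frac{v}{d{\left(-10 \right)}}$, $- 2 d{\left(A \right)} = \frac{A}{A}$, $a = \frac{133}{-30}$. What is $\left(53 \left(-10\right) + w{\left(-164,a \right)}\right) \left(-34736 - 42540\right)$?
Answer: $\frac{49530882917}{1230} \approx 4.0269 \cdot 10^{7}$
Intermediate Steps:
$a = - \frac{133}{30}$ ($a = 133 \left(- \frac{1}{30}\right) = - \frac{133}{30} \approx -4.4333$)
$d{\left(A \right)} = - \frac{1}{2}$ ($d{\left(A \right)} = - \frac{A \frac{1}{A}}{2} = \left(- \frac{1}{2}\right) 1 = - \frac{1}{2}$)
$w{\left(O,v \right)} = - 2 v + \frac{v}{O}$ ($w{\left(O,v \right)} = \frac{v}{O} + \frac{v}{- \frac{1}{2}} = \frac{v}{O} + v \left(-2\right) = \frac{v}{O} - 2 v = - 2 v + \frac{v}{O}$)
$\left(53 \left(-10\right) + w{\left(-164,a \right)}\right) \left(-34736 - 42540\right) = \left(53 \left(-10\right) - \left(- \frac{133}{15} + \frac{133}{30 \left(-164\right)}\right)\right) \left(-34736 - 42540\right) = \left(-530 + \left(\frac{133}{15} - - \frac{133}{4920}\right)\right) \left(-77276\right) = \left(-530 + \left(\frac{133}{15} + \frac{133}{4920}\right)\right) \left(-77276\right) = \left(-530 + \frac{43757}{4920}\right) \left(-77276\right) = \left(- \frac{2563843}{4920}\right) \left(-77276\right) = \frac{49530882917}{1230}$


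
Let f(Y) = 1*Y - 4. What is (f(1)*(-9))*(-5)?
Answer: -135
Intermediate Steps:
f(Y) = -4 + Y (f(Y) = Y - 4 = -4 + Y)
(f(1)*(-9))*(-5) = ((-4 + 1)*(-9))*(-5) = -3*(-9)*(-5) = 27*(-5) = -135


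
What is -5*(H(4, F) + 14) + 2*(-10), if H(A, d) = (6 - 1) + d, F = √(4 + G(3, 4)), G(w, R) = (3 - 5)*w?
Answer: -115 - 5*I*√2 ≈ -115.0 - 7.0711*I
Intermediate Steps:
G(w, R) = -2*w
F = I*√2 (F = √(4 - 2*3) = √(4 - 6) = √(-2) = I*√2 ≈ 1.4142*I)
H(A, d) = 5 + d
-5*(H(4, F) + 14) + 2*(-10) = -5*((5 + I*√2) + 14) + 2*(-10) = -5*(19 + I*√2) - 20 = (-95 - 5*I*√2) - 20 = -115 - 5*I*√2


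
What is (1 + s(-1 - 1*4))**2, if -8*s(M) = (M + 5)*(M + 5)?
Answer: 1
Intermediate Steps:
s(M) = -(5 + M)**2/8 (s(M) = -(M + 5)*(M + 5)/8 = -(5 + M)*(5 + M)/8 = -(5 + M)**2/8)
(1 + s(-1 - 1*4))**2 = (1 - (5 + (-1 - 1*4))**2/8)**2 = (1 - (5 + (-1 - 4))**2/8)**2 = (1 - (5 - 5)**2/8)**2 = (1 - 1/8*0**2)**2 = (1 - 1/8*0)**2 = (1 + 0)**2 = 1**2 = 1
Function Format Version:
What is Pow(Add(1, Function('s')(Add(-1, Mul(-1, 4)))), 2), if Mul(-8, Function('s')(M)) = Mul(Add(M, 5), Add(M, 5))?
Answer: 1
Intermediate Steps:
Function('s')(M) = Mul(Rational(-1, 8), Pow(Add(5, M), 2)) (Function('s')(M) = Mul(Rational(-1, 8), Mul(Add(M, 5), Add(M, 5))) = Mul(Rational(-1, 8), Mul(Add(5, M), Add(5, M))) = Mul(Rational(-1, 8), Pow(Add(5, M), 2)))
Pow(Add(1, Function('s')(Add(-1, Mul(-1, 4)))), 2) = Pow(Add(1, Mul(Rational(-1, 8), Pow(Add(5, Add(-1, Mul(-1, 4))), 2))), 2) = Pow(Add(1, Mul(Rational(-1, 8), Pow(Add(5, Add(-1, -4)), 2))), 2) = Pow(Add(1, Mul(Rational(-1, 8), Pow(Add(5, -5), 2))), 2) = Pow(Add(1, Mul(Rational(-1, 8), Pow(0, 2))), 2) = Pow(Add(1, Mul(Rational(-1, 8), 0)), 2) = Pow(Add(1, 0), 2) = Pow(1, 2) = 1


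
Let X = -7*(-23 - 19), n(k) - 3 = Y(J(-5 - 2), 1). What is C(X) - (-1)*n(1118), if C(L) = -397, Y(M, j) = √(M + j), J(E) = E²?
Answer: -394 + 5*√2 ≈ -386.93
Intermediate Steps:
n(k) = 3 + 5*√2 (n(k) = 3 + √((-5 - 2)² + 1) = 3 + √((-7)² + 1) = 3 + √(49 + 1) = 3 + √50 = 3 + 5*√2)
X = 294 (X = -7*(-42) = 294)
C(X) - (-1)*n(1118) = -397 - (-1)*(3 + 5*√2) = -397 - (-3 - 5*√2) = -397 + (3 + 5*√2) = -394 + 5*√2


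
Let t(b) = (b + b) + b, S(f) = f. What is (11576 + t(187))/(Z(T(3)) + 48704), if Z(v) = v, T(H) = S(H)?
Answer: 229/919 ≈ 0.24918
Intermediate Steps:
T(H) = H
t(b) = 3*b (t(b) = 2*b + b = 3*b)
(11576 + t(187))/(Z(T(3)) + 48704) = (11576 + 3*187)/(3 + 48704) = (11576 + 561)/48707 = 12137*(1/48707) = 229/919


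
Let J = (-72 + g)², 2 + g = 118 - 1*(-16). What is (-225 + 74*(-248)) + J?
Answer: -14977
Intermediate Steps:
g = 132 (g = -2 + (118 - 1*(-16)) = -2 + (118 + 16) = -2 + 134 = 132)
J = 3600 (J = (-72 + 132)² = 60² = 3600)
(-225 + 74*(-248)) + J = (-225 + 74*(-248)) + 3600 = (-225 - 18352) + 3600 = -18577 + 3600 = -14977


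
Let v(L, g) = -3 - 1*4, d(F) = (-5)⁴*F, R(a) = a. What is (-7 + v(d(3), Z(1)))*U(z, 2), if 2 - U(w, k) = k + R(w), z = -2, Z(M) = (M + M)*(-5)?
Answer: -28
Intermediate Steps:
d(F) = 625*F
Z(M) = -10*M (Z(M) = (2*M)*(-5) = -10*M)
v(L, g) = -7 (v(L, g) = -3 - 4 = -7)
U(w, k) = 2 - k - w (U(w, k) = 2 - (k + w) = 2 + (-k - w) = 2 - k - w)
(-7 + v(d(3), Z(1)))*U(z, 2) = (-7 - 7)*(2 - 1*2 - 1*(-2)) = -14*(2 - 2 + 2) = -14*2 = -28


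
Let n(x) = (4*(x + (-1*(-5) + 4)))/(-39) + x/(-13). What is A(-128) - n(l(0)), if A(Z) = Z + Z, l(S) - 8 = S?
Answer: -9892/39 ≈ -253.64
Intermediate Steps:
l(S) = 8 + S
A(Z) = 2*Z
n(x) = -12/13 - 7*x/39 (n(x) = (4*(x + (5 + 4)))*(-1/39) + x*(-1/13) = (4*(x + 9))*(-1/39) - x/13 = (4*(9 + x))*(-1/39) - x/13 = (36 + 4*x)*(-1/39) - x/13 = (-12/13 - 4*x/39) - x/13 = -12/13 - 7*x/39)
A(-128) - n(l(0)) = 2*(-128) - (-12/13 - 7*(8 + 0)/39) = -256 - (-12/13 - 7/39*8) = -256 - (-12/13 - 56/39) = -256 - 1*(-92/39) = -256 + 92/39 = -9892/39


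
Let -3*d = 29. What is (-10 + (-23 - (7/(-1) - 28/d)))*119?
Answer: -99722/29 ≈ -3438.7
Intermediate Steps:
d = -29/3 (d = -⅓*29 = -29/3 ≈ -9.6667)
(-10 + (-23 - (7/(-1) - 28/d)))*119 = (-10 + (-23 - (7/(-1) - 28/(-29/3))))*119 = (-10 + (-23 - (7*(-1) - 28*(-3/29))))*119 = (-10 + (-23 - (-7 + 84/29)))*119 = (-10 + (-23 - 1*(-119/29)))*119 = (-10 + (-23 + 119/29))*119 = (-10 - 548/29)*119 = -838/29*119 = -99722/29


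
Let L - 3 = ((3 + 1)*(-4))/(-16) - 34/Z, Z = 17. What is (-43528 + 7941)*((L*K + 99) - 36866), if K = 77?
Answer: 1302946831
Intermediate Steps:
L = 2 (L = 3 + (((3 + 1)*(-4))/(-16) - 34/17) = 3 + ((4*(-4))*(-1/16) - 34*1/17) = 3 + (-16*(-1/16) - 2) = 3 + (1 - 2) = 3 - 1 = 2)
(-43528 + 7941)*((L*K + 99) - 36866) = (-43528 + 7941)*((2*77 + 99) - 36866) = -35587*((154 + 99) - 36866) = -35587*(253 - 36866) = -35587*(-36613) = 1302946831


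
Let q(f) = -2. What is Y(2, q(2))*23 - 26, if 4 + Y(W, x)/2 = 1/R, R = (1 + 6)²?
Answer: -10244/49 ≈ -209.06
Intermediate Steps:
R = 49 (R = 7² = 49)
Y(W, x) = -390/49 (Y(W, x) = -8 + 2/49 = -390/49)
Y(2, q(2))*23 - 26 = -390/49*23 - 26 = -8970/49 - 26 = -10244/49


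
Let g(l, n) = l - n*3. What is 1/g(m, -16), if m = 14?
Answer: 1/62 ≈ 0.016129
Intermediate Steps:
g(l, n) = l - 3*n
1/g(m, -16) = 1/(14 - 3*(-16)) = 1/(14 + 48) = 1/62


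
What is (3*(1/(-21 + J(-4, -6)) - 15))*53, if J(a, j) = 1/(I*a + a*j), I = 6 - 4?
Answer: -801519/335 ≈ -2392.6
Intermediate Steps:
I = 2
J(a, j) = 1/(2*a + a*j)
(3*(1/(-21 + J(-4, -6)) - 15))*53 = (3*(1/(-21 + 1/((-4)*(2 - 6))) - 15))*53 = (3*(1/(-21 - ¼/(-4)) - 15))*53 = (3*(1/(-21 - ¼*(-¼)) - 15))*53 = (3*(1/(-21 + 1/16) - 15))*53 = (3*(1/(-335/16) - 15))*53 = (3*(-16/335 - 15))*53 = (3*(-5041/335))*53 = -15123/335*53 = -801519/335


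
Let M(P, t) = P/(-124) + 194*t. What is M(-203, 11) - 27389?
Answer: -3131417/124 ≈ -25253.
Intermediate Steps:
M(P, t) = 194*t - P/124 (M(P, t) = -P/124 + 194*t = 194*t - P/124)
M(-203, 11) - 27389 = (194*11 - 1/124*(-203)) - 27389 = (2134 + 203/124) - 27389 = 264819/124 - 27389 = -3131417/124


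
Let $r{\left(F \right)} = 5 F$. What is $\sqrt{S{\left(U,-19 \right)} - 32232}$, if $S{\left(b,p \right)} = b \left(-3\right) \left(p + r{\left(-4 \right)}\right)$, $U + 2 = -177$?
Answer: $5 i \sqrt{2127} \approx 230.6 i$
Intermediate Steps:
$U = -179$ ($U = -2 - 177 = -179$)
$S{\left(b,p \right)} = - 3 b \left(-20 + p\right)$ ($S{\left(b,p \right)} = b \left(-3\right) \left(p + 5 \left(-4\right)\right) = - 3 b \left(p - 20\right) = - 3 b \left(-20 + p\right)$)
$\sqrt{S{\left(U,-19 \right)} - 32232} = \sqrt{3 \left(-179\right) \left(20 - -19\right) - 32232} = \sqrt{3 \left(-179\right) \left(20 + 19\right) - 32232} = \sqrt{3 \left(-179\right) 39 - 32232} = \sqrt{-20943 - 32232} = \sqrt{-53175} = 5 i \sqrt{2127}$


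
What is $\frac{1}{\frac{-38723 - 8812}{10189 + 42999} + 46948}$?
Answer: $\frac{53188}{2497022689} \approx 2.1301 \cdot 10^{-5}$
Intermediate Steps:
$\frac{1}{\frac{-38723 - 8812}{10189 + 42999} + 46948} = \frac{1}{- \frac{47535}{53188} + 46948} = \frac{1}{\frac{2497022689}{53188}} = \frac{53188}{2497022689}$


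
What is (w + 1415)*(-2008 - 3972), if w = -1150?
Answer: -1584700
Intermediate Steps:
(w + 1415)*(-2008 - 3972) = (-1150 + 1415)*(-2008 - 3972) = 265*(-5980) = -1584700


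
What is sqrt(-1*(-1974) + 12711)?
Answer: sqrt(14685) ≈ 121.18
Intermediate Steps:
sqrt(-1*(-1974) + 12711) = sqrt(1974 + 12711) = sqrt(14685)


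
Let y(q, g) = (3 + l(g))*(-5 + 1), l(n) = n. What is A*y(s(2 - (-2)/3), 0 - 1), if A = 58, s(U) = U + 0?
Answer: -464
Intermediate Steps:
s(U) = U
y(q, g) = -12 - 4*g (y(q, g) = (3 + g)*(-5 + 1) = (3 + g)*(-4) = -12 - 4*g)
A*y(s(2 - (-2)/3), 0 - 1) = 58*(-12 - 4*(0 - 1)) = 58*(-12 - 4*(-1)) = 58*(-12 + 4) = 58*(-8) = -464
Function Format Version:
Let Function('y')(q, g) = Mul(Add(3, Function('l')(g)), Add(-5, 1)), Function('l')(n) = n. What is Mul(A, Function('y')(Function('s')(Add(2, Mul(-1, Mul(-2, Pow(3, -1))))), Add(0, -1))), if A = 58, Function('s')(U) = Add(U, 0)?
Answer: -464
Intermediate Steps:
Function('s')(U) = U
Function('y')(q, g) = Add(-12, Mul(-4, g)) (Function('y')(q, g) = Mul(Add(3, g), Add(-5, 1)) = Mul(Add(3, g), -4) = Add(-12, Mul(-4, g)))
Mul(A, Function('y')(Function('s')(Add(2, Mul(-1, Mul(-2, Pow(3, -1))))), Add(0, -1))) = Mul(58, Add(-12, Mul(-4, Add(0, -1)))) = Mul(58, Add(-12, Mul(-4, -1))) = Mul(58, Add(-12, 4)) = Mul(58, -8) = -464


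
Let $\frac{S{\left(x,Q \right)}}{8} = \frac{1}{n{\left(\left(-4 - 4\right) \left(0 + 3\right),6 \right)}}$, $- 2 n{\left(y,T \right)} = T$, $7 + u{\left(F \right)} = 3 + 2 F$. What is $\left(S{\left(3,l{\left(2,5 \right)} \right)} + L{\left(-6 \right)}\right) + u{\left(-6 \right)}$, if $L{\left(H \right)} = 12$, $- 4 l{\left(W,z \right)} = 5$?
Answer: $- \frac{20}{3} \approx -6.6667$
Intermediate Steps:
$u{\left(F \right)} = -4 + 2 F$ ($u{\left(F \right)} = -7 + \left(3 + 2 F\right) = -4 + 2 F$)
$l{\left(W,z \right)} = - \frac{5}{4}$ ($l{\left(W,z \right)} = \left(- \frac{1}{4}\right) 5 = - \frac{5}{4}$)
$n{\left(y,T \right)} = - \frac{T}{2}$
$S{\left(x,Q \right)} = - \frac{8}{3}$ ($S{\left(x,Q \right)} = \frac{8}{\left(- \frac{1}{2}\right) 6} = \frac{8}{-3} = 8 \left(- \frac{1}{3}\right) = - \frac{8}{3}$)
$\left(S{\left(3,l{\left(2,5 \right)} \right)} + L{\left(-6 \right)}\right) + u{\left(-6 \right)} = \left(- \frac{8}{3} + 12\right) + \left(-4 + 2 \left(-6\right)\right) = \frac{28}{3} - 16 = - \frac{20}{3}$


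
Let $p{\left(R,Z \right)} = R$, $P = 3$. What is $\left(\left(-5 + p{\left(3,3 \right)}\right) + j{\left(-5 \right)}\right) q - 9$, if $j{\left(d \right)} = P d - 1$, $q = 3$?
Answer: $-63$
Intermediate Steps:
$j{\left(d \right)} = -1 + 3 d$ ($j{\left(d \right)} = 3 d - 1 = -1 + 3 d$)
$\left(\left(-5 + p{\left(3,3 \right)}\right) + j{\left(-5 \right)}\right) q - 9 = \left(\left(-5 + 3\right) + \left(-1 + 3 \left(-5\right)\right)\right) 3 - 9 = \left(-2 - 16\right) 3 - 9 = \left(-18\right) 3 - 9 = -54 - 9 = -63$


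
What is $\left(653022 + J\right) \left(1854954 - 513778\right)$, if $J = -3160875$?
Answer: $-3363472255128$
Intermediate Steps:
$\left(653022 + J\right) \left(1854954 - 513778\right) = \left(653022 - 3160875\right) \left(1854954 - 513778\right) = \left(-2507853\right) 1341176 = -3363472255128$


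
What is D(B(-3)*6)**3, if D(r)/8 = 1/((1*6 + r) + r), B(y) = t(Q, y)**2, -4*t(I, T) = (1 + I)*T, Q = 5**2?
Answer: 512/95381352009 ≈ 5.3679e-9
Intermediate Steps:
Q = 25
t(I, T) = -T*(1 + I)/4 (t(I, T) = -(1 + I)*T/4 = -T*(1 + I)/4)
B(y) = 169*y**2/4 (B(y) = (-y*(1 + 25)/4)**2 = (-1/4*y*26)**2 = (-13*y/2)**2 = 169*y**2/4)
D(r) = 8/(6 + 2*r) (D(r) = 8/((1*6 + r) + r) = 8/((6 + r) + r) = 8/(6 + 2*r))
D(B(-3)*6)**3 = (4/(3 + ((169/4)*(-3)**2)*6))**3 = (4/(3 + ((169/4)*9)*6))**3 = (4/(3 + (1521/4)*6))**3 = (4/(3 + 4563/2))**3 = (4/(4569/2))**3 = (4*(2/4569))**3 = (8/4569)**3 = 512/95381352009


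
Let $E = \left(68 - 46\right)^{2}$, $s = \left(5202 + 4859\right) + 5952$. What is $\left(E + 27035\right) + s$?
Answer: $43532$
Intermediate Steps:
$s = 16013$ ($s = 10061 + 5952 = 16013$)
$E = 484$ ($E = 22^{2} = 484$)
$\left(E + 27035\right) + s = \left(484 + 27035\right) + 16013 = 27519 + 16013 = 43532$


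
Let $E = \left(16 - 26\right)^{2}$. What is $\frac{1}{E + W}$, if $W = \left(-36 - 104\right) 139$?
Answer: $- \frac{1}{19360} \approx -5.1653 \cdot 10^{-5}$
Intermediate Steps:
$E = 100$ ($E = \left(-10\right)^{2} = 100$)
$W = -19460$ ($W = \left(-140\right) 139 = -19460$)
$\frac{1}{E + W} = \frac{1}{100 - 19460} = \frac{1}{-19360} = - \frac{1}{19360}$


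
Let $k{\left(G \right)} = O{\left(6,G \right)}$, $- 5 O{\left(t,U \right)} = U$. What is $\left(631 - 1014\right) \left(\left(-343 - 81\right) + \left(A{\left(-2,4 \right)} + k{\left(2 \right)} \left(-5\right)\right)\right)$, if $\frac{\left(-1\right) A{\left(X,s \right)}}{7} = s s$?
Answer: $204522$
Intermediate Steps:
$O{\left(t,U \right)} = - \frac{U}{5}$
$k{\left(G \right)} = - \frac{G}{5}$
$A{\left(X,s \right)} = - 7 s^{2}$ ($A{\left(X,s \right)} = - 7 s s = - 7 s^{2}$)
$\left(631 - 1014\right) \left(\left(-343 - 81\right) + \left(A{\left(-2,4 \right)} + k{\left(2 \right)} \left(-5\right)\right)\right) = \left(631 - 1014\right) \left(\left(-343 - 81\right) - \left(112 - \left(- \frac{1}{5}\right) 2 \left(-5\right)\right)\right) = - 383 \left(-424 - 110\right) = \left(-383\right) \left(-534\right) = 204522$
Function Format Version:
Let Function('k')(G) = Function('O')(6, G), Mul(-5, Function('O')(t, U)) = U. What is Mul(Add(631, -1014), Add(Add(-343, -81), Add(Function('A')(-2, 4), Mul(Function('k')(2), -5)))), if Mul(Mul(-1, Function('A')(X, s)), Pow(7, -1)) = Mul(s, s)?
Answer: 204522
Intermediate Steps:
Function('O')(t, U) = Mul(Rational(-1, 5), U)
Function('k')(G) = Mul(Rational(-1, 5), G)
Function('A')(X, s) = Mul(-7, Pow(s, 2)) (Function('A')(X, s) = Mul(-7, Mul(s, s)) = Mul(-7, Pow(s, 2)))
Mul(Add(631, -1014), Add(Add(-343, -81), Add(Function('A')(-2, 4), Mul(Function('k')(2), -5)))) = Mul(Add(631, -1014), Add(Add(-343, -81), Add(Mul(-7, Pow(4, 2)), Mul(Mul(Rational(-1, 5), 2), -5)))) = Mul(-383, Add(-424, Add(Mul(-7, 16), Mul(Rational(-2, 5), -5)))) = Mul(-383, Add(-424, Add(-112, 2))) = Mul(-383, Add(-424, -110)) = Mul(-383, -534) = 204522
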